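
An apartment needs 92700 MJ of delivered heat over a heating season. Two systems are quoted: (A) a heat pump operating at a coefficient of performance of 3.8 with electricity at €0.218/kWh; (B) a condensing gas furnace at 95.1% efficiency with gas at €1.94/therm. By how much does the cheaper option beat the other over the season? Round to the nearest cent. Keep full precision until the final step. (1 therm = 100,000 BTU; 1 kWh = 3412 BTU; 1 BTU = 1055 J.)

Heat load = 92700 MJ = 92,700,000,000 J / 1055 = 87,867,299 BTU
Gas: input = 87,867,299 / 0.951 = 92,394,636 BTU = 923.9 therm → 923.9 × €1.94 = €1,792.46
Heat pump: 87,867,299 BTU / 3412 = 25,750 kWh heat; / 3.8 = 6,777 kWh in → × €0.218 = €1,477.38
Difference = |€1,792.46 − €1,477.38| = €315.08

€315.08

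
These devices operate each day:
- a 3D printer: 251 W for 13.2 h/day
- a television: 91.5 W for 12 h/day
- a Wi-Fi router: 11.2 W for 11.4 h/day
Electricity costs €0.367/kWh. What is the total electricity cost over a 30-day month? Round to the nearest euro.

€50

3D printer: 251 W × 13.2 h × 30 d = 99,396 Wh = 99.4 kWh
television: 91.5 W × 12 h × 30 d = 32,940 Wh = 32.94 kWh
Wi-Fi router: 11.2 W × 11.4 h × 30 d = 3,830 Wh = 3.83 kWh
Total energy = 99.4 + 32.94 + 3.83 = 136.2 kWh
Cost = 136.2 kWh × €0.367 = €49.97 ≈ €50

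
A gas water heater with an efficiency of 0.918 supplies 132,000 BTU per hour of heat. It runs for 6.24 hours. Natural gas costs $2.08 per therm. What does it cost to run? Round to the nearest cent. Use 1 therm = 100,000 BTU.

Heat delivered = 132,000 BTU/h × 6.24 h = 823,680 BTU
Gas input = 823,680 / 0.918 = 897,255 BTU
= 897,255 / 100,000 = 8.973 therm
Cost = 8.973 × $2.08/therm = $18.66

$18.66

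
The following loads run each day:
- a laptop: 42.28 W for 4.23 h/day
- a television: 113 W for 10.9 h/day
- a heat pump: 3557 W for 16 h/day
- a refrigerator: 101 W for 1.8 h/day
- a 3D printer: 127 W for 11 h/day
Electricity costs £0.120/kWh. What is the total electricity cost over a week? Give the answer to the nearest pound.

laptop: 42.28 W × 4.23 h × 7 d = 1,252 Wh = 1.252 kWh
television: 113 W × 10.9 h × 7 d = 8,622 Wh = 8.622 kWh
heat pump: 3557 W × 16 h × 7 d = 398,384 Wh = 398.4 kWh
refrigerator: 101 W × 1.8 h × 7 d = 1,273 Wh = 1.273 kWh
3D printer: 127 W × 11 h × 7 d = 9,779 Wh = 9.779 kWh
Total energy = 1.252 + 8.622 + 398.4 + 1.273 + 9.779 = 419.3 kWh
Cost = 419.3 kWh × £0.120 = £50.32 ≈ £50

£50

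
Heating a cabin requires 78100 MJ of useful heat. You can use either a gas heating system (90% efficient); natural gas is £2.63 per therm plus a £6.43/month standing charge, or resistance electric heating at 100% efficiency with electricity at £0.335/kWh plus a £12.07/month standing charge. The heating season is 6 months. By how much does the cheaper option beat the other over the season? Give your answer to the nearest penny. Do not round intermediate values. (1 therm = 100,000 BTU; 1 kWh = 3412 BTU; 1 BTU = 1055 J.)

£5138.89

Heat load = 78100 MJ = 78,100,000,000 J / 1055 = 74,028,436 BTU
Gas: input = 74,028,436 / 0.90 = 82,253,818 BTU = 822.5 therm → 822.5 × £2.63 = £2,163.28; + 6 × £6.43 standing = £2,201.86
Electric: 74,028,436 BTU / 3412 = 21,700 kWh → × £0.335 = £7,268.33; + 6 × £12.07 standing = £7,340.75
Difference = |£2,201.86 − £7,340.75| = £5,138.89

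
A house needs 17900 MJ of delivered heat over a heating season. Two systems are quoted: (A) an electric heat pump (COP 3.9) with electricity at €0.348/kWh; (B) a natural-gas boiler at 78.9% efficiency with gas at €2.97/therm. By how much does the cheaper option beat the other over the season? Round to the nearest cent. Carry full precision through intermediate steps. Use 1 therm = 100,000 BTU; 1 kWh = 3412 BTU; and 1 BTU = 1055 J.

€194.96

Heat load = 17900 MJ = 17,900,000,000 J / 1055 = 16,966,825 BTU
Gas: input = 16,966,825 / 0.789 = 21,504,214 BTU = 215 therm → 215 × €2.97 = €638.68
Heat pump: 16,966,825 BTU / 3412 = 4,973 kWh heat; / 3.9 = 1,275 kWh in → × €0.348 = €443.72
Difference = |€638.68 − €443.72| = €194.96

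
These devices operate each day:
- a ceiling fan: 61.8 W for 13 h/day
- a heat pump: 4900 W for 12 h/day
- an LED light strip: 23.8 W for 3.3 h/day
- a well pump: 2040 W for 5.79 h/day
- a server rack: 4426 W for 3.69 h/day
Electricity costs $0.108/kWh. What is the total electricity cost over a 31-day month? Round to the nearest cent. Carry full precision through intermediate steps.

$294.04

ceiling fan: 61.8 W × 13 h × 31 d = 24,905 Wh = 24.91 kWh
heat pump: 4900 W × 12 h × 31 d = 1,822,800 Wh = 1,823 kWh
LED light strip: 23.8 W × 3.3 h × 31 d = 2,435 Wh = 2.435 kWh
well pump: 2040 W × 5.79 h × 31 d = 366,160 Wh = 366.2 kWh
server rack: 4426 W × 3.69 h × 31 d = 506,290 Wh = 506.3 kWh
Total energy = 24.91 + 1,823 + 2.435 + 366.2 + 506.3 = 2,723 kWh
Cost = 2,723 kWh × $0.108 = $294.04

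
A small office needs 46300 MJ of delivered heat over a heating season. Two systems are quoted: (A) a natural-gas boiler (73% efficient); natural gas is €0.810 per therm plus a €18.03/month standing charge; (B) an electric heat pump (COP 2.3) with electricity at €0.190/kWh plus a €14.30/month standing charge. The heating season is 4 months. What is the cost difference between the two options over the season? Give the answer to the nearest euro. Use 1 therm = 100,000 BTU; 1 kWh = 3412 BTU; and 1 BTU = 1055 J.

Heat load = 46300 MJ = 46,300,000,000 J / 1055 = 43,886,256 BTU
Gas: input = 43,886,256 / 0.73 = 60,118,159 BTU = 601.2 therm → 601.2 × €0.810 = €486.96; + 4 × €18.03 standing = €559.08
Heat pump: 43,886,256 BTU / 3412 = 12,860 kWh heat; / 2.3 = 5,592 kWh in → × €0.190 = €1,062.54; + 4 × €14.30 standing = €1,119.74
Difference = |€559.08 − €1,119.74| = €560.66 ≈ €561

€561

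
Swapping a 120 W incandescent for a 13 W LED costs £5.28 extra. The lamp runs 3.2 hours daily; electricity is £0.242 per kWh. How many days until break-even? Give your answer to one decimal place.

63.7 days

Power saved = 120 − 13 = 107 W
Daily energy saved = 107 W × 3.2 h = 342.4 Wh = 0.3424 kWh
Daily savings = 0.3424 × £0.242 = £0.0829
Payback = £5.28 / £0.0829 per day = 63.72 days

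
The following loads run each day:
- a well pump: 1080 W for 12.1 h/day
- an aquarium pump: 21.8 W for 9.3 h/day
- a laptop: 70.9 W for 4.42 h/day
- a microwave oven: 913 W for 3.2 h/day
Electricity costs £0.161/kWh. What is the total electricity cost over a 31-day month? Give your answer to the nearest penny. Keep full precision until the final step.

£82.38

well pump: 1080 W × 12.1 h × 31 d = 405,108 Wh = 405.1 kWh
aquarium pump: 21.8 W × 9.3 h × 31 d = 6,285 Wh = 6.285 kWh
laptop: 70.9 W × 4.42 h × 31 d = 9,715 Wh = 9.715 kWh
microwave oven: 913 W × 3.2 h × 31 d = 90,570 Wh = 90.57 kWh
Total energy = 405.1 + 6.285 + 9.715 + 90.57 = 511.7 kWh
Cost = 511.7 kWh × £0.161 = £82.38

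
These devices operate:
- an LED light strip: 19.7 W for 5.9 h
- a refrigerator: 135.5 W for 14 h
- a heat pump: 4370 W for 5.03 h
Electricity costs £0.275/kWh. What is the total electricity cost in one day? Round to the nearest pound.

LED light strip: 19.7 W × 5.9 h = 116 Wh = 0.1162 kWh
refrigerator: 135.5 W × 14 h = 1,897 Wh = 1.897 kWh
heat pump: 4370 W × 5.03 h = 21,981 Wh = 21.98 kWh
Total energy = 0.1162 + 1.897 + 21.98 = 23.99 kWh
Cost = 23.99 kWh × £0.275 = £6.60 ≈ £7

£7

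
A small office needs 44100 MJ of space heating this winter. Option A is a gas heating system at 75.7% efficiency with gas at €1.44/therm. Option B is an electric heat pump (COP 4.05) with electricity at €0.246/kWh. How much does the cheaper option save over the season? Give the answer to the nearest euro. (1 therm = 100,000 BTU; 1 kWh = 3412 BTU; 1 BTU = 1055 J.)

Heat load = 44100 MJ = 44,100,000,000 J / 1055 = 41,800,948 BTU
Gas: input = 41,800,948 / 0.757 = 55,219,218 BTU = 552.2 therm → 552.2 × €1.44 = €795.16
Heat pump: 41,800,948 BTU / 3412 = 12,250 kWh heat; / 4.05 = 3,025 kWh in → × €0.246 = €744.14
Difference = |€795.16 − €744.14| = €51.01 ≈ €51

€51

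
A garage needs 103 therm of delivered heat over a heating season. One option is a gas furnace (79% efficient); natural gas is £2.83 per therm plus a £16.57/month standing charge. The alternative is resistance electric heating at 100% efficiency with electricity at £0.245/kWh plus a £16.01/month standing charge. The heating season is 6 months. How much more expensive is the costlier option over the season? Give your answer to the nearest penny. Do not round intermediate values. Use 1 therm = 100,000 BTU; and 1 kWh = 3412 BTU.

£367.26

Heat load = 103 therm × 100,000 = 10,300,000 BTU
Gas: input = 10,300,000 / 0.79 = 13,037,975 BTU = 130.4 therm → 130.4 × £2.83 = £368.97; + 6 × £16.57 standing = £468.39
Electric: 10,300,000 BTU / 3412 = 3,019 kWh → × £0.245 = £739.60; + 6 × £16.01 standing = £835.66
Difference = |£468.39 − £835.66| = £367.26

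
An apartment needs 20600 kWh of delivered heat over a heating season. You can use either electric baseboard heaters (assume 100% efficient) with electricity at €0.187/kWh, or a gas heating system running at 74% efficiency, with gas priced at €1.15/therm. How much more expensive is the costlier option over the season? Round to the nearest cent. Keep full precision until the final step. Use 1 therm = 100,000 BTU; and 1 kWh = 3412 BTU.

€2759.90

Heat load = 20600 kWh × 3412 = 70,287,200 BTU
Gas: input = 70,287,200 / 0.74 = 94,982,703 BTU = 949.8 therm → 949.8 × €1.15 = €1,092.30
Electric: 70,287,200 BTU / 3412 = 20,600 kWh → × €0.187 = €3,852.20
Difference = |€1,092.30 − €3,852.20| = €2,759.90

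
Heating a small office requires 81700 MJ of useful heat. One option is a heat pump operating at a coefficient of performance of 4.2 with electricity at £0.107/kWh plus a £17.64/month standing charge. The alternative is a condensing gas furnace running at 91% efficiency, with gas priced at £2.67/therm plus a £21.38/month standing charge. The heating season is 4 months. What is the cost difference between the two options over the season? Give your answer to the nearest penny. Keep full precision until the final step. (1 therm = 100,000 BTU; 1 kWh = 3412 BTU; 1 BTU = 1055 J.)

Heat load = 81700 MJ = 81,700,000,000 J / 1055 = 77,440,758 BTU
Gas: input = 77,440,758 / 0.91 = 85,099,734 BTU = 851 therm → 851 × £2.67 = £2,272.16; + 4 × £21.38 standing = £2,357.68
Heat pump: 77,440,758 BTU / 3412 = 22,700 kWh heat; / 4.2 = 5,404 kWh in → × £0.107 = £578.22; + 4 × £17.64 standing = £648.78
Difference = |£2,357.68 − £648.78| = £1,708.90

£1708.90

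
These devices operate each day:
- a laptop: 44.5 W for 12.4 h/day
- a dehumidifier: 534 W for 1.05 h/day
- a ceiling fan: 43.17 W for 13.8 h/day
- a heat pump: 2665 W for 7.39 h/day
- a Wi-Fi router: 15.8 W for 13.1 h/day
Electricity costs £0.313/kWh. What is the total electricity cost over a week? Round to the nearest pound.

laptop: 44.5 W × 12.4 h × 7 d = 3,863 Wh = 3.863 kWh
dehumidifier: 534 W × 1.05 h × 7 d = 3,925 Wh = 3.925 kWh
ceiling fan: 43.17 W × 13.8 h × 7 d = 4,170 Wh = 4.17 kWh
heat pump: 2665 W × 7.39 h × 7 d = 137,860 Wh = 137.9 kWh
Wi-Fi router: 15.8 W × 13.1 h × 7 d = 1,449 Wh = 1.449 kWh
Total energy = 3.863 + 3.925 + 4.17 + 137.9 + 1.449 = 151.3 kWh
Cost = 151.3 kWh × £0.313 = £47.35 ≈ £47

£47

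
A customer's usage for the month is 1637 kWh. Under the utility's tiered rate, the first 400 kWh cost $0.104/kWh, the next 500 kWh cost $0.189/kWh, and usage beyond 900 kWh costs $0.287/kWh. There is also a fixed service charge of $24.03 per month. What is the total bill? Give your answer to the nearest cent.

$371.65

First 400 kWh × $0.104 = $41.60
Next 500 kWh × $0.189 = $94.50
Remaining 737 kWh × $0.287 = $211.52
Energy charge = $347.62; + service $24.03 = $371.65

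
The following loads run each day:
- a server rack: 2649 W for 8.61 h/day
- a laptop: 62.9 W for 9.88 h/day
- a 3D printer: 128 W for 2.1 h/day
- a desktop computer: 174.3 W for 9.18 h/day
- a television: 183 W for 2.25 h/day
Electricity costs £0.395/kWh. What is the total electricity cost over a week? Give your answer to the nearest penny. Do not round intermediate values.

£71.09

server rack: 2649 W × 8.61 h × 7 d = 159,655 Wh = 159.7 kWh
laptop: 62.9 W × 9.88 h × 7 d = 4,350 Wh = 4.35 kWh
3D printer: 128 W × 2.1 h × 7 d = 1,882 Wh = 1.882 kWh
desktop computer: 174.3 W × 9.18 h × 7 d = 11,201 Wh = 11.2 kWh
television: 183 W × 2.25 h × 7 d = 2,882 Wh = 2.882 kWh
Total energy = 159.7 + 4.35 + 1.882 + 11.2 + 2.882 = 180 kWh
Cost = 180 kWh × £0.395 = £71.09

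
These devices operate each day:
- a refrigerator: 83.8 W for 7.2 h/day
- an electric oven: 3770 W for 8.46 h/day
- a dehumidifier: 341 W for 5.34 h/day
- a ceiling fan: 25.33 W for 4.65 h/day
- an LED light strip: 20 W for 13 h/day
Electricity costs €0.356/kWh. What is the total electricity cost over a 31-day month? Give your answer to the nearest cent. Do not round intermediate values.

€382.91

refrigerator: 83.8 W × 7.2 h × 31 d = 18,704 Wh = 18.7 kWh
electric oven: 3770 W × 8.46 h × 31 d = 988,720 Wh = 988.7 kWh
dehumidifier: 341 W × 5.34 h × 31 d = 56,449 Wh = 56.45 kWh
ceiling fan: 25.33 W × 4.65 h × 31 d = 3,651 Wh = 3.651 kWh
LED light strip: 20 W × 13 h × 31 d = 8,060 Wh = 8.06 kWh
Total energy = 18.7 + 988.7 + 56.45 + 3.651 + 8.06 = 1,076 kWh
Cost = 1,076 kWh × €0.356 = €382.91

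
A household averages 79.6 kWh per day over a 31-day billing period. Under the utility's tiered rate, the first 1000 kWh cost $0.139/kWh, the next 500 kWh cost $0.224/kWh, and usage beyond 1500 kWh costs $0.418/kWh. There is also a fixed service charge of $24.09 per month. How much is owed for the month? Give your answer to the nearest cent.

$679.55

Usage = 79.6 kWh/day × 31 days = 2467.6 kWh
First 1000 kWh × $0.139 = $139.00
Next 500 kWh × $0.224 = $112.00
Remaining 967.6 kWh × $0.418 = $404.46
Energy charge = $655.46; + service $24.09 = $679.55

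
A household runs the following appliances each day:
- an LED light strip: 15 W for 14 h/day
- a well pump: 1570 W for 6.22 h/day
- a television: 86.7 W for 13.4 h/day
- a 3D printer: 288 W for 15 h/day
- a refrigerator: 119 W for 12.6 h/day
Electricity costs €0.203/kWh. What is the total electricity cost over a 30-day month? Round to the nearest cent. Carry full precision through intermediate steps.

LED light strip: 15 W × 14 h × 30 d = 6,300 Wh = 6.3 kWh
well pump: 1570 W × 6.22 h × 30 d = 292,962 Wh = 293 kWh
television: 86.7 W × 13.4 h × 30 d = 34,853 Wh = 34.85 kWh
3D printer: 288 W × 15 h × 30 d = 129,600 Wh = 129.6 kWh
refrigerator: 119 W × 12.6 h × 30 d = 44,982 Wh = 44.98 kWh
Total energy = 6.3 + 293 + 34.85 + 129.6 + 44.98 = 508.7 kWh
Cost = 508.7 kWh × €0.203 = €103.27

€103.27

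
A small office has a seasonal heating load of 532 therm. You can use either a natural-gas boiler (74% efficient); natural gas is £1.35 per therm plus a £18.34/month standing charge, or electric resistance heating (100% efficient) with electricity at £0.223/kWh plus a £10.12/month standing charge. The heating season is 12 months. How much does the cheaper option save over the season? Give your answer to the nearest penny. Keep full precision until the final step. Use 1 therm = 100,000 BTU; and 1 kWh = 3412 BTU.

£2407.84

Heat load = 532 therm × 100,000 = 53,200,000 BTU
Gas: input = 53,200,000 / 0.74 = 71,891,892 BTU = 718.9 therm → 718.9 × £1.35 = £970.54; + 12 × £18.34 standing = £1,190.62
Electric: 53,200,000 BTU / 3412 = 15,590 kWh → × £0.223 = £3,477.02; + 12 × £10.12 standing = £3,598.46
Difference = |£1,190.62 − £3,598.46| = £2,407.84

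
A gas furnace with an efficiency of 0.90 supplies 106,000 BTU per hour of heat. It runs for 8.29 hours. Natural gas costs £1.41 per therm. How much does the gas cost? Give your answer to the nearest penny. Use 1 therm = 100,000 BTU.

£13.77

Heat delivered = 106,000 BTU/h × 8.29 h = 878,740 BTU
Gas input = 878,740 / 0.90 = 976,378 BTU
= 976,378 / 100,000 = 9.764 therm
Cost = 9.764 × £1.41/therm = £13.77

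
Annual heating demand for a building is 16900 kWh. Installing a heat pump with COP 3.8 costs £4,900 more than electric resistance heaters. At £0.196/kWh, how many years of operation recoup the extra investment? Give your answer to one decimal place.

Resistance: 16900 kWh × £0.196 = £3,312.40/yr
Heat pump: 16900 / 3.8 = 4447 kWh in → × £0.196 = £871.68/yr
Annual savings = £2,440.72
Payback = £4,900 / £2,440.72 = 2.01 years

2.0 years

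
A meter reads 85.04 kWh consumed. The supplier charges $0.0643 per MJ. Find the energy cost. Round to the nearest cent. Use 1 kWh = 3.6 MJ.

85.04 kWh × (3.6 MJ/kWh) = 306.1 MJ
Cost = 306.1 MJ × $0.0643/MJ = $19.69

$19.69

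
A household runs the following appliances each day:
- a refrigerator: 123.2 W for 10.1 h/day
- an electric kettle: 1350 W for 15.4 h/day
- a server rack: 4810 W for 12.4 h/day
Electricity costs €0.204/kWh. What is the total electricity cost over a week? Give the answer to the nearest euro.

refrigerator: 123.2 W × 10.1 h × 7 d = 8,710 Wh = 8.71 kWh
electric kettle: 1350 W × 15.4 h × 7 d = 145,530 Wh = 145.5 kWh
server rack: 4810 W × 12.4 h × 7 d = 417,508 Wh = 417.5 kWh
Total energy = 8.71 + 145.5 + 417.5 = 571.7 kWh
Cost = 571.7 kWh × €0.204 = €116.64 ≈ €117

€117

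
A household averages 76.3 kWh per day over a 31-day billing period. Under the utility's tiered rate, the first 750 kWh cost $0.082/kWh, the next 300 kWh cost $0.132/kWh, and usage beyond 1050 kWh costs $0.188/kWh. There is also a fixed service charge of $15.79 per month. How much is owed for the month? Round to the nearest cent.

Usage = 76.3 kWh/day × 31 days = 2365.3 kWh
First 750 kWh × $0.082 = $61.50
Next 300 kWh × $0.132 = $39.60
Remaining 1315.3 kWh × $0.188 = $247.28
Energy charge = $348.38; + service $15.79 = $364.17

$364.17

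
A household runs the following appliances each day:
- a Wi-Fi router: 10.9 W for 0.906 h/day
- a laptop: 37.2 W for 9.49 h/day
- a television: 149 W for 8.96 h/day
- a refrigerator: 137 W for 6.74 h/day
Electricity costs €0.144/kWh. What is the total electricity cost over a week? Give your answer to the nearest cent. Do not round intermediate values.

€2.64

Wi-Fi router: 10.9 W × 0.906 h × 7 d = 69 Wh = 0.06913 kWh
laptop: 37.2 W × 9.49 h × 7 d = 2,471 Wh = 2.471 kWh
television: 149 W × 8.96 h × 7 d = 9,345 Wh = 9.345 kWh
refrigerator: 137 W × 6.74 h × 7 d = 6,464 Wh = 6.464 kWh
Total energy = 0.06913 + 2.471 + 9.345 + 6.464 = 18.35 kWh
Cost = 18.35 kWh × €0.144 = €2.64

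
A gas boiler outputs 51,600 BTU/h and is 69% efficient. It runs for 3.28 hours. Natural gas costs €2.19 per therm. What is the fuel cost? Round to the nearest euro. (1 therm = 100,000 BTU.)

€5

Heat delivered = 51,600 BTU/h × 3.28 h = 169,248 BTU
Gas input = 169,248 / 0.69 = 245,287 BTU
= 245,287 / 100,000 = 2.453 therm
Cost = 2.453 × €2.19/therm = €5.37 ≈ €5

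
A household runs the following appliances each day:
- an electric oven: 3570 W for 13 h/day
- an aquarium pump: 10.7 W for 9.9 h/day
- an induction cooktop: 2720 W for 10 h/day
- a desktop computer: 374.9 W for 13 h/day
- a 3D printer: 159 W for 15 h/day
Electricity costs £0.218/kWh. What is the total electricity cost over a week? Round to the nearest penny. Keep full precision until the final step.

electric oven: 3570 W × 13 h × 7 d = 324,870 Wh = 324.9 kWh
aquarium pump: 10.7 W × 9.9 h × 7 d = 742 Wh = 0.7415 kWh
induction cooktop: 2720 W × 10 h × 7 d = 190,400 Wh = 190.4 kWh
desktop computer: 374.9 W × 13 h × 7 d = 34,116 Wh = 34.12 kWh
3D printer: 159 W × 15 h × 7 d = 16,695 Wh = 16.7 kWh
Total energy = 324.9 + 0.7415 + 190.4 + 34.12 + 16.7 = 566.8 kWh
Cost = 566.8 kWh × £0.218 = £123.57

£123.57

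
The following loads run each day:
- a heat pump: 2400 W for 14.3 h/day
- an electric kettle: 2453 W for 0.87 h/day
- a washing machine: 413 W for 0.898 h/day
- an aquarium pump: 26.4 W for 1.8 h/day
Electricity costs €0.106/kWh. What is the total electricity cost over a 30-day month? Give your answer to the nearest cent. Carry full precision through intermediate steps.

€117.25

heat pump: 2400 W × 14.3 h × 30 d = 1,029,600 Wh = 1,030 kWh
electric kettle: 2453 W × 0.87 h × 30 d = 64,023 Wh = 64.02 kWh
washing machine: 413 W × 0.898 h × 30 d = 11,126 Wh = 11.13 kWh
aquarium pump: 26.4 W × 1.8 h × 30 d = 1,426 Wh = 1.426 kWh
Total energy = 1,030 + 64.02 + 11.13 + 1.426 = 1,106 kWh
Cost = 1,106 kWh × €0.106 = €117.25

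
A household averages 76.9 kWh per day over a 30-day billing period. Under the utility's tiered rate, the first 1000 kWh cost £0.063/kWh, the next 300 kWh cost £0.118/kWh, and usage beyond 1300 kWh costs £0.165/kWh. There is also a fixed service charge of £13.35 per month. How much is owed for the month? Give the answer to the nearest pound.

£278

Usage = 76.9 kWh/day × 30 days = 2307 kWh
First 1000 kWh × £0.063 = £63.00
Next 300 kWh × £0.118 = £35.40
Remaining 1007 kWh × £0.165 = £166.16
Energy charge = £264.56; + service £13.35 = £277.91 ≈ £278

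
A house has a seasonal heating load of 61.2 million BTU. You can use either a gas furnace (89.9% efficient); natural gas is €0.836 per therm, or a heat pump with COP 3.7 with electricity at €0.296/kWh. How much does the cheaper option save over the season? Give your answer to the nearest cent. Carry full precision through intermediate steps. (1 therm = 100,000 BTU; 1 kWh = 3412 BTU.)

€865.82

Heat load = 61.2 × 10⁶ BTU = 61,200,000 BTU
Gas: input = 61,200,000 / 0.899 = 68,075,640 BTU = 680.8 therm → 680.8 × €0.836 = €569.11
Heat pump: 61,200,000 BTU / 3412 = 17,940 kWh heat; / 3.7 = 4,848 kWh in → × €0.296 = €1,434.94
Difference = |€569.11 − €1,434.94| = €865.82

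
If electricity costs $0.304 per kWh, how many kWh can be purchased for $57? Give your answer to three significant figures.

188 kWh

$57 / $0.304 per kWh = 187.5 kWh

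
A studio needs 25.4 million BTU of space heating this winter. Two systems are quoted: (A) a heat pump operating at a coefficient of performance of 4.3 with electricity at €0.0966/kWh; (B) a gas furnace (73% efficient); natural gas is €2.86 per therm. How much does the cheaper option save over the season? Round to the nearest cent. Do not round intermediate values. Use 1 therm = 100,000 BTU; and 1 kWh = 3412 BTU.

€827.89

Heat load = 25.4 × 10⁶ BTU = 25,400,000 BTU
Gas: input = 25,400,000 / 0.73 = 34,794,521 BTU = 347.9 therm → 347.9 × €2.86 = €995.12
Heat pump: 25,400,000 BTU / 3412 = 7,444 kWh heat; / 4.3 = 1,731 kWh in → × €0.0966 = €167.24
Difference = |€995.12 − €167.24| = €827.89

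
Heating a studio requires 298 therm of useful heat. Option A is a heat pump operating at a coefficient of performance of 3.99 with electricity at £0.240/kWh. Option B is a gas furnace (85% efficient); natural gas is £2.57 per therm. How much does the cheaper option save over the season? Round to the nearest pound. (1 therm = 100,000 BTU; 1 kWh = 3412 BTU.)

Heat load = 298 therm × 100,000 = 29,800,000 BTU
Gas: input = 29,800,000 / 0.85 = 35,058,824 BTU = 350.6 therm → 350.6 × £2.57 = £901.01
Heat pump: 29,800,000 BTU / 3412 = 8,734 kWh heat; / 3.99 = 2,189 kWh in → × £0.240 = £525.35
Difference = |£901.01 − £525.35| = £375.67 ≈ £376

£376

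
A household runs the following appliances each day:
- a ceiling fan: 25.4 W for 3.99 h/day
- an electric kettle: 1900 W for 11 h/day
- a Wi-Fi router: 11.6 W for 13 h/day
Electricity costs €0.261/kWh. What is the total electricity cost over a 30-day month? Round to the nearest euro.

€166

ceiling fan: 25.4 W × 3.99 h × 30 d = 3,040 Wh = 3.04 kWh
electric kettle: 1900 W × 11 h × 30 d = 627,000 Wh = 627 kWh
Wi-Fi router: 11.6 W × 13 h × 30 d = 4,524 Wh = 4.524 kWh
Total energy = 3.04 + 627 + 4.524 = 634.6 kWh
Cost = 634.6 kWh × €0.261 = €165.62 ≈ €166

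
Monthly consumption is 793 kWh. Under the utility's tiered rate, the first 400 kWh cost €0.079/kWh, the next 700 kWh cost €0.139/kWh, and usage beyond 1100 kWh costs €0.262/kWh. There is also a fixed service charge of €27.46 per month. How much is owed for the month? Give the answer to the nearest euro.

First 400 kWh × €0.079 = €31.60
Next 393 kWh × €0.139 = €54.63
Remaining tier: 0 kWh (not reached)
Energy charge = €86.23; + service €27.46 = €113.69 ≈ €114

€114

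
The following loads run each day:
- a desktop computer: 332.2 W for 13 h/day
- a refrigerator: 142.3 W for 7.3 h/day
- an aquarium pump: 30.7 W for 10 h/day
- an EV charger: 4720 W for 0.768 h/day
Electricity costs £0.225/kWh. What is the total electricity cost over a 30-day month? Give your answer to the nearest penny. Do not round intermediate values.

£62.70

desktop computer: 332.2 W × 13 h × 30 d = 129,558 Wh = 129.6 kWh
refrigerator: 142.3 W × 7.3 h × 30 d = 31,164 Wh = 31.16 kWh
aquarium pump: 30.7 W × 10 h × 30 d = 9,210 Wh = 9.21 kWh
EV charger: 4720 W × 0.768 h × 30 d = 108,749 Wh = 108.7 kWh
Total energy = 129.6 + 31.16 + 9.21 + 108.7 = 278.7 kWh
Cost = 278.7 kWh × £0.225 = £62.70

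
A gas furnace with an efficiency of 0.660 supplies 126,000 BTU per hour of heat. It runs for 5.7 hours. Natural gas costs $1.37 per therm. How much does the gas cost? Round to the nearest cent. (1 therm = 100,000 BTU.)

Heat delivered = 126,000 BTU/h × 5.7 h = 718,200 BTU
Gas input = 718,200 / 0.660 = 1,088,182 BTU
= 1,088,182 / 100,000 = 10.88 therm
Cost = 10.88 × $1.37/therm = $14.91

$14.91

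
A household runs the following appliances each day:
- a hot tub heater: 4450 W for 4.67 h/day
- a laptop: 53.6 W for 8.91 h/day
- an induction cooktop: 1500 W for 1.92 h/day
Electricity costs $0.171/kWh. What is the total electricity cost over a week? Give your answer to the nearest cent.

$28.89

hot tub heater: 4450 W × 4.67 h × 7 d = 145,470 Wh = 145.5 kWh
laptop: 53.6 W × 8.91 h × 7 d = 3,343 Wh = 3.343 kWh
induction cooktop: 1500 W × 1.92 h × 7 d = 20,160 Wh = 20.16 kWh
Total energy = 145.5 + 3.343 + 20.16 = 169 kWh
Cost = 169 kWh × $0.171 = $28.89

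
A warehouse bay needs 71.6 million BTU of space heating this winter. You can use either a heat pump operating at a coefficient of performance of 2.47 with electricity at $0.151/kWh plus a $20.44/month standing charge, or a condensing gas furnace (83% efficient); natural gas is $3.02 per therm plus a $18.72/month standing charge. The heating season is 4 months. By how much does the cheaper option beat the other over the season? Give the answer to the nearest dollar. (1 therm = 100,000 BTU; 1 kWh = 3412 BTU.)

Heat load = 71.6 × 10⁶ BTU = 71,600,000 BTU
Gas: input = 71,600,000 / 0.83 = 86,265,060 BTU = 862.7 therm → 862.7 × $3.02 = $2,605.20; + 4 × $18.72 standing = $2,680.08
Heat pump: 71,600,000 BTU / 3412 = 20,980 kWh heat; / 2.47 = 8,496 kWh in → × $0.151 = $1,282.87; + 4 × $20.44 standing = $1,364.63
Difference = |$2,680.08 − $1,364.63| = $1,315.45 ≈ $1315

$1315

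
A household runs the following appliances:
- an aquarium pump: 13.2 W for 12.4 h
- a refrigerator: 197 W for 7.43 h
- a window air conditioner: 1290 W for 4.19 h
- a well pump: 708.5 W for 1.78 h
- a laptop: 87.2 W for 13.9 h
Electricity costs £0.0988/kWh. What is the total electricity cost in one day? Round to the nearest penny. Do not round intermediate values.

£0.94

aquarium pump: 13.2 W × 12.4 h = 164 Wh = 0.1637 kWh
refrigerator: 197 W × 7.43 h = 1,464 Wh = 1.464 kWh
window air conditioner: 1290 W × 4.19 h = 5,405 Wh = 5.405 kWh
well pump: 708.5 W × 1.78 h = 1,261 Wh = 1.261 kWh
laptop: 87.2 W × 13.9 h = 1,212 Wh = 1.212 kWh
Total energy = 0.1637 + 1.464 + 5.405 + 1.261 + 1.212 = 9.506 kWh
Cost = 9.506 kWh × £0.0988 = £0.94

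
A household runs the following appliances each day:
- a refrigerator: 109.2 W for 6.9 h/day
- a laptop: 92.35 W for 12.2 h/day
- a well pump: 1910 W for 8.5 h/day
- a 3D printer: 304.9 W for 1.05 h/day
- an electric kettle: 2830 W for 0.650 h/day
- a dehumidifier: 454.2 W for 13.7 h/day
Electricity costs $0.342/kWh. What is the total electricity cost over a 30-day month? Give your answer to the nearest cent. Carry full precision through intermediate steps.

$271.86

refrigerator: 109.2 W × 6.9 h × 30 d = 22,604 Wh = 22.6 kWh
laptop: 92.35 W × 12.2 h × 30 d = 33,800 Wh = 33.8 kWh
well pump: 1910 W × 8.5 h × 30 d = 487,050 Wh = 487.1 kWh
3D printer: 304.9 W × 1.05 h × 30 d = 9,604 Wh = 9.604 kWh
electric kettle: 2830 W × 0.650 h × 30 d = 55,185 Wh = 55.19 kWh
dehumidifier: 454.2 W × 13.7 h × 30 d = 186,676 Wh = 186.7 kWh
Total energy = 22.6 + 33.8 + 487.1 + 9.604 + 55.19 + 186.7 = 794.9 kWh
Cost = 794.9 kWh × $0.342 = $271.86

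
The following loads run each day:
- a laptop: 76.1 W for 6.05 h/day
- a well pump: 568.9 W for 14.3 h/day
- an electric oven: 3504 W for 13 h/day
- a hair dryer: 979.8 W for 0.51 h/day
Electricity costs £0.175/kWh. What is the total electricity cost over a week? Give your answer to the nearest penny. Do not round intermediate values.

£66.94

laptop: 76.1 W × 6.05 h × 7 d = 3,223 Wh = 3.223 kWh
well pump: 568.9 W × 14.3 h × 7 d = 56,947 Wh = 56.95 kWh
electric oven: 3504 W × 13 h × 7 d = 318,864 Wh = 318.9 kWh
hair dryer: 979.8 W × 0.51 h × 7 d = 3,498 Wh = 3.498 kWh
Total energy = 3.223 + 56.95 + 318.9 + 3.498 = 382.5 kWh
Cost = 382.5 kWh × £0.175 = £66.94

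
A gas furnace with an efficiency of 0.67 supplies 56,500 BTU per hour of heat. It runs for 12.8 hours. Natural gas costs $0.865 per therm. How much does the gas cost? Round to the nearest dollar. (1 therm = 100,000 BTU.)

$9

Heat delivered = 56,500 BTU/h × 12.8 h = 723,200 BTU
Gas input = 723,200 / 0.67 = 1,079,403 BTU
= 1,079,403 / 100,000 = 10.79 therm
Cost = 10.79 × $0.865/therm = $9.34 ≈ $9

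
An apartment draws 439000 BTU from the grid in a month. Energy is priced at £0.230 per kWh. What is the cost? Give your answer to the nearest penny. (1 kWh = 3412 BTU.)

439000 BTU × (0.00029308 kWh/BTU) = 128.7 kWh
Cost = 128.7 kWh × £0.230/kWh = £29.59

£29.59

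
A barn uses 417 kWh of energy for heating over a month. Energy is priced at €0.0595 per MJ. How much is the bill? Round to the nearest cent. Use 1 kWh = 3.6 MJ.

417 kWh × (3.6 MJ/kWh) = 1,501 MJ
Cost = 1,501 MJ × €0.0595/MJ = €89.32

€89.32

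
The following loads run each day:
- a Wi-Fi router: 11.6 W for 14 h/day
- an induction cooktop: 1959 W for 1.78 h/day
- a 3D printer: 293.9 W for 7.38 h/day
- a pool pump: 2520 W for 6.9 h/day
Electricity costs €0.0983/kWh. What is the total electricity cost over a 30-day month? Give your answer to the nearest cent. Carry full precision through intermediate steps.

€68.44

Wi-Fi router: 11.6 W × 14 h × 30 d = 4,872 Wh = 4.872 kWh
induction cooktop: 1959 W × 1.78 h × 30 d = 104,611 Wh = 104.6 kWh
3D printer: 293.9 W × 7.38 h × 30 d = 65,069 Wh = 65.07 kWh
pool pump: 2520 W × 6.9 h × 30 d = 521,640 Wh = 521.6 kWh
Total energy = 4.872 + 104.6 + 65.07 + 521.6 = 696.2 kWh
Cost = 696.2 kWh × €0.0983 = €68.44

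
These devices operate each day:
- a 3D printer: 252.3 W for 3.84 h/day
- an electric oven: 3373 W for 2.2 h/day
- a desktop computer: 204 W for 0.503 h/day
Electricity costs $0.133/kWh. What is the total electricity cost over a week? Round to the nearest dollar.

3D printer: 252.3 W × 3.84 h × 7 d = 6,782 Wh = 6.782 kWh
electric oven: 3373 W × 2.2 h × 7 d = 51,944 Wh = 51.94 kWh
desktop computer: 204 W × 0.503 h × 7 d = 718 Wh = 0.7183 kWh
Total energy = 6.782 + 51.94 + 0.7183 = 59.44 kWh
Cost = 59.44 kWh × $0.133 = $7.91 ≈ $8

$8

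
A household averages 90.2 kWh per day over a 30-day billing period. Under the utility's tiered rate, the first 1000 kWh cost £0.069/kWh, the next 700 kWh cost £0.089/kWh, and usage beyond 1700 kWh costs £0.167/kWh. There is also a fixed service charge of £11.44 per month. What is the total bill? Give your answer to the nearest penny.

Usage = 90.2 kWh/day × 30 days = 2706 kWh
First 1000 kWh × £0.069 = £69.00
Next 700 kWh × £0.089 = £62.30
Remaining 1006 kWh × £0.167 = £168.00
Energy charge = £299.30; + service £11.44 = £310.74

£310.74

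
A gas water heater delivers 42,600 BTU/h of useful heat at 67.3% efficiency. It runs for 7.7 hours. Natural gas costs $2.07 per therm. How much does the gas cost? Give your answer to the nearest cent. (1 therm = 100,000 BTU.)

Heat delivered = 42,600 BTU/h × 7.7 h = 328,020 BTU
Gas input = 328,020 / 0.673 = 487,400 BTU
= 487,400 / 100,000 = 4.874 therm
Cost = 4.874 × $2.07/therm = $10.09

$10.09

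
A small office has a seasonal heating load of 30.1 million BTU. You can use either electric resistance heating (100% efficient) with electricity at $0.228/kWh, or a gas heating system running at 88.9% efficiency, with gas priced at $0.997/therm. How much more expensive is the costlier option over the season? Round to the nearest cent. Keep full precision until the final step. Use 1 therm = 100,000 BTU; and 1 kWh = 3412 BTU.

$1673.80

Heat load = 30.1 × 10⁶ BTU = 30,100,000 BTU
Gas: input = 30,100,000 / 0.889 = 33,858,268 BTU = 338.6 therm → 338.6 × $0.997 = $337.57
Electric: 30,100,000 BTU / 3412 = 8,822 kWh → × $0.228 = $2,011.37
Difference = |$337.57 − $2,011.37| = $1,673.80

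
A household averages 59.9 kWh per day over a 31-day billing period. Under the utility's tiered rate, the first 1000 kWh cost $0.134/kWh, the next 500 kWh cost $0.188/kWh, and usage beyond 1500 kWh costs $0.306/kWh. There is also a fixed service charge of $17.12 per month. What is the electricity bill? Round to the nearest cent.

$354.33

Usage = 59.9 kWh/day × 31 days = 1856.9 kWh
First 1000 kWh × $0.134 = $134.00
Next 500 kWh × $0.188 = $94.00
Remaining 356.9 kWh × $0.306 = $109.21
Energy charge = $337.21; + service $17.12 = $354.33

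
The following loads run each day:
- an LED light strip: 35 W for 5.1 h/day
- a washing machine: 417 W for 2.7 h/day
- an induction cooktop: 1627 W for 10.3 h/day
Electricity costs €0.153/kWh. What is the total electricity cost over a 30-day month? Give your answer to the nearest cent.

LED light strip: 35 W × 5.1 h × 30 d = 5,355 Wh = 5.355 kWh
washing machine: 417 W × 2.7 h × 30 d = 33,777 Wh = 33.78 kWh
induction cooktop: 1627 W × 10.3 h × 30 d = 502,743 Wh = 502.7 kWh
Total energy = 5.355 + 33.78 + 502.7 = 541.9 kWh
Cost = 541.9 kWh × €0.153 = €82.91

€82.91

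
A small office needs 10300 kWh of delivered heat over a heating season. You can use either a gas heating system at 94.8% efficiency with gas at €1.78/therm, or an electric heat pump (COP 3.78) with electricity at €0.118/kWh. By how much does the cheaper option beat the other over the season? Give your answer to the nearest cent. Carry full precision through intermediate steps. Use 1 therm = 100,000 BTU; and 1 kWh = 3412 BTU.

Heat load = 10300 kWh × 3412 = 35,143,600 BTU
Gas: input = 35,143,600 / 0.948 = 37,071,308 BTU = 370.7 therm → 370.7 × €1.78 = €659.87
Heat pump: 35,143,600 BTU / 3412 = 10,300 kWh heat; / 3.78 = 2,725 kWh in → × €0.118 = €321.53
Difference = |€659.87 − €321.53| = €338.33

€338.33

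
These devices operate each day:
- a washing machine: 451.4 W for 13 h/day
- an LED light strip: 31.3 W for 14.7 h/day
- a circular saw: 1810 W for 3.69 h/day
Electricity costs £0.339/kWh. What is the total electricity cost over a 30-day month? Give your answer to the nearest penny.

£132.28

washing machine: 451.4 W × 13 h × 30 d = 176,046 Wh = 176 kWh
LED light strip: 31.3 W × 14.7 h × 30 d = 13,803 Wh = 13.8 kWh
circular saw: 1810 W × 3.69 h × 30 d = 200,367 Wh = 200.4 kWh
Total energy = 176 + 13.8 + 200.4 = 390.2 kWh
Cost = 390.2 kWh × £0.339 = £132.28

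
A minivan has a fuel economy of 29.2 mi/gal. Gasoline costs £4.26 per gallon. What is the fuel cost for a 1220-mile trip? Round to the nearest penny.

Fuel = 1220 mi / 29.2 mpg = 41.78 gal
Cost = 41.78 gal × £4.26/gal = £177.99

£177.99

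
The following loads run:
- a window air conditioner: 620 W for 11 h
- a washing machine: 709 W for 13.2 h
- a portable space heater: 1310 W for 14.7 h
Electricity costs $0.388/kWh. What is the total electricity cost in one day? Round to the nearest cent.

window air conditioner: 620 W × 11 h = 6,820 Wh = 6.82 kWh
washing machine: 709 W × 13.2 h = 9,359 Wh = 9.359 kWh
portable space heater: 1310 W × 14.7 h = 19,257 Wh = 19.26 kWh
Total energy = 6.82 + 9.359 + 19.26 = 35.44 kWh
Cost = 35.44 kWh × $0.388 = $13.75

$13.75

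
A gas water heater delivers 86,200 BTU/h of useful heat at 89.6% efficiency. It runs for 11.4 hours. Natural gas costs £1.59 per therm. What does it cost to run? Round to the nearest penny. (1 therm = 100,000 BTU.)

Heat delivered = 86,200 BTU/h × 11.4 h = 982,680 BTU
Gas input = 982,680 / 0.896 = 1,096,741 BTU
= 1,096,741 / 100,000 = 10.97 therm
Cost = 10.97 × £1.59/therm = £17.44

£17.44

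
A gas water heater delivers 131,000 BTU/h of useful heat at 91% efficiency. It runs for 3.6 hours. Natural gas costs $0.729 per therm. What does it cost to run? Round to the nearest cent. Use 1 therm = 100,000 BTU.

$3.78

Heat delivered = 131,000 BTU/h × 3.6 h = 471,600 BTU
Gas input = 471,600 / 0.91 = 518,242 BTU
= 518,242 / 100,000 = 5.182 therm
Cost = 5.182 × $0.729/therm = $3.78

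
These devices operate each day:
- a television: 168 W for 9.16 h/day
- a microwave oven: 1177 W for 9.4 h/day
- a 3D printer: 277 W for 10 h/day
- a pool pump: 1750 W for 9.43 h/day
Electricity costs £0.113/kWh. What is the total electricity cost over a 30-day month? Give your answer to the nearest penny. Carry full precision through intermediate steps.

television: 168 W × 9.16 h × 30 d = 46,166 Wh = 46.17 kWh
microwave oven: 1177 W × 9.4 h × 30 d = 331,914 Wh = 331.9 kWh
3D printer: 277 W × 10 h × 30 d = 83,100 Wh = 83.1 kWh
pool pump: 1750 W × 9.43 h × 30 d = 495,075 Wh = 495.1 kWh
Total energy = 46.17 + 331.9 + 83.1 + 495.1 = 956.3 kWh
Cost = 956.3 kWh × £0.113 = £108.06

£108.06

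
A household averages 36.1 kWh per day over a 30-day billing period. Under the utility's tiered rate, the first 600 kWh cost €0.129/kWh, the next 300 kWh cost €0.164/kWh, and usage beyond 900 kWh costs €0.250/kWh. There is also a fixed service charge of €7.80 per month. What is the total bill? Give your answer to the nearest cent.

Usage = 36.1 kWh/day × 30 days = 1083 kWh
First 600 kWh × €0.129 = €77.40
Next 300 kWh × €0.164 = €49.20
Remaining 183 kWh × €0.250 = €45.75
Energy charge = €172.35; + service €7.80 = €180.15

€180.15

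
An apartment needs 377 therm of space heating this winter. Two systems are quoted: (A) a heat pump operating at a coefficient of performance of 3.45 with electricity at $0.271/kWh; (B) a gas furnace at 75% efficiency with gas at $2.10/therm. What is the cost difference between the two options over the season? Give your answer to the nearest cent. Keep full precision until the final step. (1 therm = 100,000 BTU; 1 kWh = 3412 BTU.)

Heat load = 377 therm × 100,000 = 37,700,000 BTU
Gas: input = 37,700,000 / 0.75 = 50,266,667 BTU = 502.7 therm → 502.7 × $2.10 = $1,055.60
Heat pump: 37,700,000 BTU / 3412 = 11,050 kWh heat; / 3.45 = 3,203 kWh in → × $0.271 = $867.93
Difference = |$1,055.60 − $867.93| = $187.67

$187.67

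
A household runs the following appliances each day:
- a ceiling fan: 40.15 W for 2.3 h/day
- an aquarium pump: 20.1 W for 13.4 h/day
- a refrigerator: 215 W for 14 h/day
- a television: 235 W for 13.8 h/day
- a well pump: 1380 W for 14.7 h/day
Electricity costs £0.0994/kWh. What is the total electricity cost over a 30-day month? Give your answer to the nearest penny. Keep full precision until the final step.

ceiling fan: 40.15 W × 2.3 h × 30 d = 2,770 Wh = 2.77 kWh
aquarium pump: 20.1 W × 13.4 h × 30 d = 8,080 Wh = 8.08 kWh
refrigerator: 215 W × 14 h × 30 d = 90,300 Wh = 90.3 kWh
television: 235 W × 13.8 h × 30 d = 97,290 Wh = 97.29 kWh
well pump: 1380 W × 14.7 h × 30 d = 608,580 Wh = 608.6 kWh
Total energy = 2.77 + 8.08 + 90.3 + 97.29 + 608.6 = 807 kWh
Cost = 807 kWh × £0.0994 = £80.22

£80.22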